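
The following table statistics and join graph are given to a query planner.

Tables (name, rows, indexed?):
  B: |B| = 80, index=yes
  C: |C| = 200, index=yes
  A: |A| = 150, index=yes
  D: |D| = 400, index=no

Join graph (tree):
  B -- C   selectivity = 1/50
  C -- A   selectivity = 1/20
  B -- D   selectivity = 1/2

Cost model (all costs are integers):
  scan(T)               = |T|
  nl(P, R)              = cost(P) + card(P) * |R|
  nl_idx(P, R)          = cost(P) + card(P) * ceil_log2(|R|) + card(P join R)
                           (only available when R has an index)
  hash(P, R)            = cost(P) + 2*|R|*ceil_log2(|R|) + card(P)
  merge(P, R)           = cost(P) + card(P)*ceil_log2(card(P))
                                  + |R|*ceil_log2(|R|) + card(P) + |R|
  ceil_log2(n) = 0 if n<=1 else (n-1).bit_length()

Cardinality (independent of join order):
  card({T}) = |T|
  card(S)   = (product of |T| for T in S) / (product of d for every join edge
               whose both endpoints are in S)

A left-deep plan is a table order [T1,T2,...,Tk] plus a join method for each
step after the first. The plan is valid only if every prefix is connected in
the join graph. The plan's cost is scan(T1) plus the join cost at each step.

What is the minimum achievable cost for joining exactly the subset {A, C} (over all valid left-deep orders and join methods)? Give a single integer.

2800

Selinger DP over subsets of {A,C}:
  {C}: scan cost=200, card=200
  {A}: scan cost=150, card=150
  {AC}: card=1500; try (A,hash)→2800, (C,nl_idx)→2850, (C,merge)→3300, (A,nl_idx)→3300, (A,merge)→3350, (C,hash)→3500 …(+2); best=2800 via (A,hash)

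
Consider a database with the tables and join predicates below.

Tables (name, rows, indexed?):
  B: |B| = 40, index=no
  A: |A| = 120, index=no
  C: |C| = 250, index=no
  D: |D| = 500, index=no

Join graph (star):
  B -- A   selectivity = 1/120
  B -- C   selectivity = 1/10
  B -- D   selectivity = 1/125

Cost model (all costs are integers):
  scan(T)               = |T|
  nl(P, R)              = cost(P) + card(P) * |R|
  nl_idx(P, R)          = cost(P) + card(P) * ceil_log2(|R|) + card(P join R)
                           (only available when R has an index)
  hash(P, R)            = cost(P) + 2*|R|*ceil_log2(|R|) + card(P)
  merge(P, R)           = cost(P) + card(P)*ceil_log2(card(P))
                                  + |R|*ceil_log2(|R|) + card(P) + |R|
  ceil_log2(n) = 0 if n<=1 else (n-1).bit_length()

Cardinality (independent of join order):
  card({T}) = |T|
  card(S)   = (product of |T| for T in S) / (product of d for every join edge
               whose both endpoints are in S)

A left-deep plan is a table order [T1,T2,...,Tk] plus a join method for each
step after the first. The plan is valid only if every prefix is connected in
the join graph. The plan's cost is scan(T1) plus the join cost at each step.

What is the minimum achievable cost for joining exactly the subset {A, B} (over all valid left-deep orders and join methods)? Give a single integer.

720

Selinger DP over subsets of {A,B}:
  {B}: scan cost=40, card=40
  {A}: scan cost=120, card=120
  {AB}: card=40; try (B,hash)→720, (A,merge)→1280, (B,merge)→1360, (A,hash)→1760, (A,nl)→4840, (B,nl)→4920; best=720 via (B,hash)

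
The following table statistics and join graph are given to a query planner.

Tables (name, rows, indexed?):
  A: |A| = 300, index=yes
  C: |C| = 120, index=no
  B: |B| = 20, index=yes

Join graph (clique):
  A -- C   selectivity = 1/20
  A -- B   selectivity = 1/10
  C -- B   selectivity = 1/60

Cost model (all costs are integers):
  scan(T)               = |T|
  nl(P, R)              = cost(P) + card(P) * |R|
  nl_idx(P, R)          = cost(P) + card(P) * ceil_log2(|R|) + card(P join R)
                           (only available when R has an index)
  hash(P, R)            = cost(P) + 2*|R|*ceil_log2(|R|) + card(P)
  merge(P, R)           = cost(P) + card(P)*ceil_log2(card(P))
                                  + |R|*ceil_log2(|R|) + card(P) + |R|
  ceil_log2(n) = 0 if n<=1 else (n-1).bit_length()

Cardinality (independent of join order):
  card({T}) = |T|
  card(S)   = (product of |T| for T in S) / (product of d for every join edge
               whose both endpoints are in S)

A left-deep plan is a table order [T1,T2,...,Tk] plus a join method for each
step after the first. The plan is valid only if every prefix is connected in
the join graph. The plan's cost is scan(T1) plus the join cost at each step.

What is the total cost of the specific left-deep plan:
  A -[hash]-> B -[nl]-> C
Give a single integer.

72800

step 1: scan A: cost=300, card=300
step 2: join B via hash
    card(P join B) = 300*20/(10) = 600
    cost = 300 + 2*20*5 + 300 = 800
step 3: join C via nl
    card(P join C) = 600*120/(20*60) = 60
    cost = 800 + 600*120 = 72800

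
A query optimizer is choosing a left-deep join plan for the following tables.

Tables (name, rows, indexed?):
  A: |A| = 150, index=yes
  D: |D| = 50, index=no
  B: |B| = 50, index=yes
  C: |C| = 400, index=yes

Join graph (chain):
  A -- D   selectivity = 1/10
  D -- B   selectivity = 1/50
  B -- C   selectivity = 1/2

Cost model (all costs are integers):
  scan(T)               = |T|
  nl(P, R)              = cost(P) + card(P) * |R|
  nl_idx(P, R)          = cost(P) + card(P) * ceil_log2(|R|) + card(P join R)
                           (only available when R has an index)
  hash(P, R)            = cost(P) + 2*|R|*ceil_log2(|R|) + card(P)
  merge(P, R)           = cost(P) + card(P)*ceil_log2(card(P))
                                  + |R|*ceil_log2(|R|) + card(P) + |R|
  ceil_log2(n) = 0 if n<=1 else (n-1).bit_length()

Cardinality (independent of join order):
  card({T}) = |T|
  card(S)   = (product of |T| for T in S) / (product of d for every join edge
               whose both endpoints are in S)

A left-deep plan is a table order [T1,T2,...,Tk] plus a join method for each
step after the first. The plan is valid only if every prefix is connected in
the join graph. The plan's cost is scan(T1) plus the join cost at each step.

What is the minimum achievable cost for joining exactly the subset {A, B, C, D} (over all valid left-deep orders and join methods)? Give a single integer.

Selinger DP over subsets of {A,B,C,D}:
  {A}: scan cost=150, card=150
  {D}: scan cost=50, card=50
  {B}: scan cost=50, card=50
  {C}: scan cost=400, card=400
  {AD}: card=750; try (D,hash)→900, (A,nl_idx)→1200, (A,merge)→1750, (D,merge)→1850, (A,hash)→2500, (A,nl)→7550 …(+1); best=900 via (D,hash)
  {BD}: card=50; try (B,nl_idx)→400, (D,hash)→700, (B,hash)→700, (D,merge)→750, (B,merge)→750, (D,nl)→2550 …(+1); best=400 via (B,nl_idx)
  {BC}: card=10000; try (B,hash)→1400, (C,merge)→4400, (B,merge)→4750, (C,hash)→7300, (C,nl_idx)→10500, (B,nl_idx)→12800 …(+2); best=1400 via (B,hash)
  {ABD}: card=750; try (A,nl_idx)→1550, (A,merge)→2100, (B,hash)→2250, (A,hash)→2850, (B,nl_idx)→6150, (A,nl)→7900 …(+2); best=1550 via (A,nl_idx)
  {BCD}: card=10000; try (C,merge)→4750, (C,hash)→7650, (C,nl_idx)→10850, (D,hash)→12000, (C,nl)→20400, (D,merge)→151750 …(+1); best=4750 via (C,merge)
  {ABCD}: card=150000; try (C,hash)→9500, (C,merge)→13800, (A,hash)→17150, (A,merge)→156100, (C,nl_idx)→158300, (A,nl_idx)→234750 …(+2); best=9500 via (C,hash)

9500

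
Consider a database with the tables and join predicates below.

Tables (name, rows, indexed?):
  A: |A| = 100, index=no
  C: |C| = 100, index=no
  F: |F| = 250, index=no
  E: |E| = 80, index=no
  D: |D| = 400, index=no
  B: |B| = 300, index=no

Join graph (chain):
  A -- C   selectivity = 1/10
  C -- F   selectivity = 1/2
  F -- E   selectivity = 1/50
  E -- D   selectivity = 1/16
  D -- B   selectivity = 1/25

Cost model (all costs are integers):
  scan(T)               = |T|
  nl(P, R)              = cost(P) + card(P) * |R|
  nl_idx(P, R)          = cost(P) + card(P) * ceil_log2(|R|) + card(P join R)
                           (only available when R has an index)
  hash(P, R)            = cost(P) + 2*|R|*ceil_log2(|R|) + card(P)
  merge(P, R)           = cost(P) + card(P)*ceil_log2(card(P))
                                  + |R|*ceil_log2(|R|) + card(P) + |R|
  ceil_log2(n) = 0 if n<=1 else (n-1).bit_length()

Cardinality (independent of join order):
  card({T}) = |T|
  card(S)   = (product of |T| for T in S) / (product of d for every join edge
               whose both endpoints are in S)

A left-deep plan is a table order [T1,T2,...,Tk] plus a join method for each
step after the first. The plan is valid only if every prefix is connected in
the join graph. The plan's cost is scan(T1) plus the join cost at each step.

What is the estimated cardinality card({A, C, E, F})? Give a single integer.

200000

Tables in S: A(100), C(100), E(80), F(250)
Edges inside S: A-C(d=10), C-F(d=2), F-E(d=50)
numerator = 100 * 100 * 80 * 250 = 200000000
denominator = 10 * 2 * 50 = 1000
card(S) = 200000000 / 1000 = 200000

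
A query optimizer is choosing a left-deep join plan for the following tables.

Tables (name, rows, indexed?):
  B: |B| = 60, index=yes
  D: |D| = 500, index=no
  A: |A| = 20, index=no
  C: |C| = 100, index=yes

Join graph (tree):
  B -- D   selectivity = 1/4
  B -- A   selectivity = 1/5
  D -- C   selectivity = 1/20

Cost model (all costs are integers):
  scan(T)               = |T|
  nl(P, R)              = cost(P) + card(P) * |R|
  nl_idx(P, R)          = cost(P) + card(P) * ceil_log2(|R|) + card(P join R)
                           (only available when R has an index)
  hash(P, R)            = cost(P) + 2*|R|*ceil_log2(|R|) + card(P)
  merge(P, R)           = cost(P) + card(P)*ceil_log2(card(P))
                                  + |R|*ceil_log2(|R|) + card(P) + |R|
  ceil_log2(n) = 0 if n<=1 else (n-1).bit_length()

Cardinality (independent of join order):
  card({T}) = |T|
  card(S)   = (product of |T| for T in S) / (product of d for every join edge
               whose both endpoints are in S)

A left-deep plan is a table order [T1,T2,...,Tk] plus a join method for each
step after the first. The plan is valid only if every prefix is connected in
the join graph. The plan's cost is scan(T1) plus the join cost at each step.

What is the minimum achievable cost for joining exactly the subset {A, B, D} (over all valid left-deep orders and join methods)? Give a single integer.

Selinger DP over subsets of {A,B,D}:
  {B}: scan cost=60, card=60
  {D}: scan cost=500, card=500
  {A}: scan cost=20, card=20
  {BD}: card=7500; try (B,hash)→1720, (D,merge)→5480, (B,merge)→5920, (D,hash)→9120, (B,nl_idx)→11000, (D,nl)→30060 …(+1); best=1720 via (B,hash)
  {AB}: card=240; try (A,hash)→320, (B,nl_idx)→380, (B,merge)→560, (A,merge)→600, (B,hash)→760, (B,nl)→1220 …(+1); best=320 via (A,hash)
  {ABD}: card=30000; try (D,merge)→7480, (A,hash)→9420, (D,hash)→9560, (A,merge)→106840, (D,nl)→120320, (A,nl)→151720; best=7480 via (D,merge)

7480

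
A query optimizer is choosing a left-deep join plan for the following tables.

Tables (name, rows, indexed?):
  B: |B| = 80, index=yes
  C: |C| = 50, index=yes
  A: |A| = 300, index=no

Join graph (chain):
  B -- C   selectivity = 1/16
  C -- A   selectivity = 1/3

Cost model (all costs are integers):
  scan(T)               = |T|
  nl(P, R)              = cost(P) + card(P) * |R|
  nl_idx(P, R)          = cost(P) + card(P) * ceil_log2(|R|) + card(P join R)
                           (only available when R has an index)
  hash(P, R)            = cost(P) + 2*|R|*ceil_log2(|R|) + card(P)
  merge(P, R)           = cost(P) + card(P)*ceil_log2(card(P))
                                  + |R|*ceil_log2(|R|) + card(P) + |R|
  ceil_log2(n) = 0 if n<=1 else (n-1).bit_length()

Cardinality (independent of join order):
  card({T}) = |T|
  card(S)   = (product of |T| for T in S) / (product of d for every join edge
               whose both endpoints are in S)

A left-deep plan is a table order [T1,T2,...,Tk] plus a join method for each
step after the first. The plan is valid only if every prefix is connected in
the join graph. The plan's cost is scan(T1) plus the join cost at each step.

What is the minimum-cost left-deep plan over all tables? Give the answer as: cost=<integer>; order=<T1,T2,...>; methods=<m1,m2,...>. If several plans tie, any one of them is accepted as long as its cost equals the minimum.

cost=5900; order=C,B,A; methods=nl_idx,merge

Selinger DP (subsets sized 1..n):
  {B}: scan cost=80, card=80
  {C}: scan cost=50, card=50
  {A}: scan cost=300, card=300
  {BC}: card=250; try (B,nl_idx)→650, (C,hash)→760, (C,nl_idx)→810, (B,merge)→1040, (C,merge)→1070, (B,hash)→1220 …(+2); best=650 via (B,nl_idx)
  {AC}: card=5000; try (C,hash)→1200, (A,merge)→3400, (C,merge)→3650, (A,hash)→5500, (C,nl_idx)→7100, (A,nl)→15050 …(+1); best=1200 via (C,hash)
  {ABC}: card=25000; try (A,merge)→5900, (A,hash)→6300, (B,hash)→7320, (B,nl_idx)→61200, (B,merge)→71840, (A,nl)→75650 …(+1); best=5900 via (A,merge)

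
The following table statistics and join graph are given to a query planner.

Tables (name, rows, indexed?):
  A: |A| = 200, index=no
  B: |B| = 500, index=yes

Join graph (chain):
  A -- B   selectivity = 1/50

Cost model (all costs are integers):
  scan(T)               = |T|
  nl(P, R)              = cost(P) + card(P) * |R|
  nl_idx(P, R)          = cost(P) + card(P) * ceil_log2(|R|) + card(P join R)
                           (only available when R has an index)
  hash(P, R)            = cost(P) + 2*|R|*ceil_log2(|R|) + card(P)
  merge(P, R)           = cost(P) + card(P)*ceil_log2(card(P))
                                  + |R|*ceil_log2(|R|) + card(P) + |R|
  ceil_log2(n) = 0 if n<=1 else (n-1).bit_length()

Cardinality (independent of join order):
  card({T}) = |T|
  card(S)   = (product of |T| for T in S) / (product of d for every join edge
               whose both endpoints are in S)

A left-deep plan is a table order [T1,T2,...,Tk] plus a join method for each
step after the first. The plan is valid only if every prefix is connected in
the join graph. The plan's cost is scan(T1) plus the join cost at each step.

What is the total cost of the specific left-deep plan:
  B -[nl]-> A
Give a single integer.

100500

step 1: scan B: cost=500, card=500
step 2: join A via nl
    card(P join A) = 500*200/(50) = 2000
    cost = 500 + 500*200 = 100500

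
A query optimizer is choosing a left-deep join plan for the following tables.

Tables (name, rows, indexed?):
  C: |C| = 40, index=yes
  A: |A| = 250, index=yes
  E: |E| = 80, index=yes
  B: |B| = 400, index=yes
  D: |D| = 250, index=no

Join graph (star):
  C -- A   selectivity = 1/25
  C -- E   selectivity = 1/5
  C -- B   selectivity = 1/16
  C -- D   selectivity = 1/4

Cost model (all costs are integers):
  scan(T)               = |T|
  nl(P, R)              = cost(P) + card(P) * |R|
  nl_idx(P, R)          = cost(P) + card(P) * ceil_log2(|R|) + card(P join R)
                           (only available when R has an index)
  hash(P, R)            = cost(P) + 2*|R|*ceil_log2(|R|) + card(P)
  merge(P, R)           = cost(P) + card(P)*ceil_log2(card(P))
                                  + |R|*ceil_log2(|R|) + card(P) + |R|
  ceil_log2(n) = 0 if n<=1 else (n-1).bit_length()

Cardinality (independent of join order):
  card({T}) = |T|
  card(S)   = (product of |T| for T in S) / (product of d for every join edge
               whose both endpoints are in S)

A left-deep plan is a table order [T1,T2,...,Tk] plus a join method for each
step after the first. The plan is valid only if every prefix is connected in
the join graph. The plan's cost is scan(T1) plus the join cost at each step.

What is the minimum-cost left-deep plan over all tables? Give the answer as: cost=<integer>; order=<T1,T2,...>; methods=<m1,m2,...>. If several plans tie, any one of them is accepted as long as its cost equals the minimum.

Selinger DP (subsets sized 1..n):
  {C}: scan cost=40, card=40
  {A}: scan cost=250, card=250
  {E}: scan cost=80, card=80
  {B}: scan cost=400, card=400
  {D}: scan cost=250, card=250
  {AC}: card=400; try (A,nl_idx)→760, (C,hash)→980, (C,nl_idx)→2150, (A,merge)→2570, (C,merge)→2780, (A,hash)→4080 …(+2); best=760 via (A,nl_idx)
  {CE}: card=640; try (C,hash)→640, (E,merge)→960, (E,nl_idx)→960, (C,merge)→1000, (E,hash)→1200, (C,nl_idx)→1200 …(+2); best=640 via (C,hash)
  {BC}: card=1000; try (C,hash)→1280, (B,nl_idx)→1400, (C,nl_idx)→3800, (B,merge)→4320, (C,merge)→4680, (B,hash)→7280 …(+2); best=1280 via (C,hash)
  {CD}: card=2500; try (C,hash)→980, (D,merge)→2570, (C,merge)→2780, (D,hash)→4080, (C,nl_idx)→4250, (D,nl)→10040 …(+1); best=980 via (C,hash)
  {ACE}: card=6400; try (E,hash)→2280, (A,hash)→5280, (E,merge)→5400, (A,merge)→9930, (E,nl_idx)→9960, (A,nl_idx)→12160 …(+2); best=2280 via (E,hash)
  {ABC}: card=10000; try (A,hash)→6280, (B,hash)→8360, (B,merge)→8760, (B,nl_idx)→14360, (A,merge)→14530, (A,nl_idx)→19280 …(+2); best=6280 via (A,hash)
  {ACD}: card=25000; try (D,hash)→5160, (D,merge)→7010, (A,hash)→7480, (A,merge)→35730, (A,nl_idx)→45980, (D,nl)→100760 …(+1); best=5160 via (D,hash)
  {BCE}: card=16000; try (E,hash)→3400, (B,hash)→8480, (B,merge)→11680, (E,merge)→12920, (B,nl_idx)→22400, (E,nl_idx)→24280 …(+2); best=3400 via (E,hash)
  {CDE}: card=40000; try (E,hash)→4600, (D,hash)→5280, (D,merge)→9930, (E,merge)→34120, (E,nl_idx)→58480, (D,nl)→160640 …(+1); best=4600 via (E,hash)
  {BCD}: card=62500; try (D,hash)→6280, (B,hash)→10680, (D,merge)→14530, (B,merge)→37480, (B,nl_idx)→85980, (D,nl)→251280 …(+1); best=6280 via (D,hash)
  {ABCE}: card=160000; try (B,hash)→15880, (E,hash)→17400, (A,hash)→23400, (B,merge)→95880, (E,merge)→156920, (B,nl_idx)→219880 …(+6); best=15880 via (B,hash)
  {ACDE}: card=400000; try (D,hash)→12680, (E,hash)→31280, (A,hash)→48600, (D,merge)→94130, (E,merge)→405800, (E,nl_idx)→580160 …(+5); best=12680 via (D,hash)
  {ABCD}: card=625000; try (D,hash)→20280, (B,hash)→37360, (A,hash)→72780, (D,merge)→158530, (B,merge)→409160, (B,nl_idx)→855160 …(+5); best=20280 via (D,hash)
  {BCDE}: card=1000000; try (D,hash)→23400, (B,hash)→51800, (E,hash)→69900, (D,merge)→245650, (B,merge)→688600, (E,merge)→1069420 …(+5); best=23400 via (D,hash)
  {ABCDE}: card=10000000; try (D,hash)→179880, (B,hash)→419880, (E,hash)→646400, (A,hash)→1027400, (D,merge)→3058130, (B,merge)→8016680 …(+9); best=179880 via (D,hash)

cost=179880; order=C,A,E,B,D; methods=nl_idx,hash,hash,hash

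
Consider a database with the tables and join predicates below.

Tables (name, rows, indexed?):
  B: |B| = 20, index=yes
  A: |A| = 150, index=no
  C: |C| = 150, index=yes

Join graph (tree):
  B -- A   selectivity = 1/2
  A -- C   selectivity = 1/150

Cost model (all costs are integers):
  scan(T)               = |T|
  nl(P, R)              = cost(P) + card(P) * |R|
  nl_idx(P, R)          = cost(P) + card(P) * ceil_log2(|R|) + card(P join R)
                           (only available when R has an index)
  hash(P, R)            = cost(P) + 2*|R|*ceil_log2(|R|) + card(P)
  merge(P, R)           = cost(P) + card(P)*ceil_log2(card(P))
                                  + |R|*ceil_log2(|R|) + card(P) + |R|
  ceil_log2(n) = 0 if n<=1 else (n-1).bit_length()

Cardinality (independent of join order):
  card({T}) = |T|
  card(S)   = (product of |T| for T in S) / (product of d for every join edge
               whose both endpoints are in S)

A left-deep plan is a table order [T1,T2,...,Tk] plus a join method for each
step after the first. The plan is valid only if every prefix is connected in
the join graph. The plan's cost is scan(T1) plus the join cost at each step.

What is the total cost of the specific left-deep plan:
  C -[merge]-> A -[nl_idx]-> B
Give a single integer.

5100

step 1: scan C: cost=150, card=150
step 2: join A via merge
    card(P join A) = 150*150/(150) = 150
    cost = 150 + 150*8 + 150*8 + 150 + 150 = 2850
step 3: join B via nl_idx
    card(P join B) = 150*20/(2) = 1500
    cost = 2850 + 150*5 + 1500 = 5100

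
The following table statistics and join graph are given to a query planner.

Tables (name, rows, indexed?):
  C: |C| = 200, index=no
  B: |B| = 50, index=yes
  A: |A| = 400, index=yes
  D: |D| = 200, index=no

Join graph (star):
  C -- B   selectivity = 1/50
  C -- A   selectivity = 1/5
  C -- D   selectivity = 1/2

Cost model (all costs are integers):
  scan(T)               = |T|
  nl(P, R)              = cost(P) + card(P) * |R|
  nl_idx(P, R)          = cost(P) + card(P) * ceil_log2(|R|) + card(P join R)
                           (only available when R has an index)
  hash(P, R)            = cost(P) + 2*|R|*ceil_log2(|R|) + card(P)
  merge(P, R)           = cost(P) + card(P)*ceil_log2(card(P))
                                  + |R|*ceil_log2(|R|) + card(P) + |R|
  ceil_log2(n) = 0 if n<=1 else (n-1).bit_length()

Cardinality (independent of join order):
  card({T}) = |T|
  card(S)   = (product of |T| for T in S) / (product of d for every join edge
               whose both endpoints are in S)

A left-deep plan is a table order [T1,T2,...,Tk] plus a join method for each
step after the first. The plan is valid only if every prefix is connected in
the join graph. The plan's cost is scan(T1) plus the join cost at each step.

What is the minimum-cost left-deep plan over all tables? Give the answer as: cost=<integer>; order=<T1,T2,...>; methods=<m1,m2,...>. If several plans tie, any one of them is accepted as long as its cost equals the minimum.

cost=26000; order=C,B,A,D; methods=hash,merge,hash

Selinger DP (subsets sized 1..n):
  {C}: scan cost=200, card=200
  {B}: scan cost=50, card=50
  {A}: scan cost=400, card=400
  {D}: scan cost=200, card=200
  {BC}: card=200; try (B,hash)→1000, (B,nl_idx)→1600, (C,merge)→2200, (B,merge)→2350, (C,hash)→3300, (C,nl)→10050 …(+1); best=1000 via (B,hash)
  {AC}: card=16000; try (C,hash)→4000, (A,merge)→6000, (C,merge)→6200, (A,hash)→7600, (A,nl_idx)→18000, (A,nl)→80200 …(+1); best=4000 via (C,hash)
  {CD}: card=20000; try (D,hash)→3600, (C,hash)→3600, (D,merge)→3800, (C,merge)→3800, (D,nl)→40200, (C,nl)→40200; best=3600 via (D,hash)
  {ABC}: card=16000; try (A,merge)→6800, (A,hash)→8400, (A,nl_idx)→18800, (B,hash)→20600, (A,nl)→81000, (B,nl_idx)→116000 …(+2); best=6800 via (A,merge)
  {BCD}: card=20000; try (D,hash)→4400, (D,merge)→4600, (B,hash)→24200, (D,nl)→41000, (B,nl_idx)→143600, (B,merge)→323950 …(+1); best=4400 via (D,hash)
  {ACD}: card=1600000; try (D,hash)→23200, (A,hash)→30800, (D,merge)→245800, (A,merge)→327600, (A,nl_idx)→1783600, (D,nl)→3204000 …(+1); best=23200 via (D,hash)
  {ABCD}: card=1600000; try (D,hash)→26000, (A,hash)→31600, (D,merge)→248600, (A,merge)→328400, (B,hash)→1623800, (A,nl_idx)→1784400 …(+5); best=26000 via (D,hash)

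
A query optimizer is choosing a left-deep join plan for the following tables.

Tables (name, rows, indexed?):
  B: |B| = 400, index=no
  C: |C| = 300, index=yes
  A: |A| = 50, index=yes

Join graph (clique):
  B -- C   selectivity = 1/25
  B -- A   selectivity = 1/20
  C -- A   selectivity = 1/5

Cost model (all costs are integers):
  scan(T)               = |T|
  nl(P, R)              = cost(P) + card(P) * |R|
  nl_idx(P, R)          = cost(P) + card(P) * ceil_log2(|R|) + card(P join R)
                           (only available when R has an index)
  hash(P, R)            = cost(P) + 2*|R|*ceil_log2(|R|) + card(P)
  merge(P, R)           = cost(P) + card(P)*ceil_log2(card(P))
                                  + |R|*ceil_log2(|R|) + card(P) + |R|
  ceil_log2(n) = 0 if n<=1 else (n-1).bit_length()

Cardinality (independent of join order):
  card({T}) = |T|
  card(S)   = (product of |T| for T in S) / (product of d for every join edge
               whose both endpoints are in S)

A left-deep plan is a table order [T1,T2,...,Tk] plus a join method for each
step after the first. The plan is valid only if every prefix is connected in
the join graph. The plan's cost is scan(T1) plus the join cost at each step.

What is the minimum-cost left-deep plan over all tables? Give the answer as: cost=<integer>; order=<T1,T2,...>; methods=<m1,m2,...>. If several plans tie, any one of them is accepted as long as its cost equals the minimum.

Selinger DP (subsets sized 1..n):
  {B}: scan cost=400, card=400
  {C}: scan cost=300, card=300
  {A}: scan cost=50, card=50
  {BC}: card=4800; try (C,hash)→6200, (B,merge)→7300, (C,merge)→7400, (B,hash)→7800, (C,nl_idx)→8800, (B,nl)→120300 …(+1); best=6200 via (C,hash)
  {AB}: card=1000; try (A,hash)→1400, (A,nl_idx)→3800, (B,merge)→4400, (A,merge)→4750, (B,hash)→7300, (B,nl)→20050 …(+1); best=1400 via (A,hash)
  {AC}: card=3000; try (A,hash)→1200, (C,merge)→3400, (C,nl_idx)→3500, (A,merge)→3650, (A,nl_idx)→5100, (C,hash)→5500 …(+2); best=1200 via (A,hash)
  {ABC}: card=2400; try (C,hash)→7800, (B,hash)→11400, (A,hash)→11600, (C,nl_idx)→12800, (C,merge)→15400, (A,nl_idx)→37400 …(+5); best=7800 via (C,hash)

cost=7800; order=B,A,C; methods=hash,hash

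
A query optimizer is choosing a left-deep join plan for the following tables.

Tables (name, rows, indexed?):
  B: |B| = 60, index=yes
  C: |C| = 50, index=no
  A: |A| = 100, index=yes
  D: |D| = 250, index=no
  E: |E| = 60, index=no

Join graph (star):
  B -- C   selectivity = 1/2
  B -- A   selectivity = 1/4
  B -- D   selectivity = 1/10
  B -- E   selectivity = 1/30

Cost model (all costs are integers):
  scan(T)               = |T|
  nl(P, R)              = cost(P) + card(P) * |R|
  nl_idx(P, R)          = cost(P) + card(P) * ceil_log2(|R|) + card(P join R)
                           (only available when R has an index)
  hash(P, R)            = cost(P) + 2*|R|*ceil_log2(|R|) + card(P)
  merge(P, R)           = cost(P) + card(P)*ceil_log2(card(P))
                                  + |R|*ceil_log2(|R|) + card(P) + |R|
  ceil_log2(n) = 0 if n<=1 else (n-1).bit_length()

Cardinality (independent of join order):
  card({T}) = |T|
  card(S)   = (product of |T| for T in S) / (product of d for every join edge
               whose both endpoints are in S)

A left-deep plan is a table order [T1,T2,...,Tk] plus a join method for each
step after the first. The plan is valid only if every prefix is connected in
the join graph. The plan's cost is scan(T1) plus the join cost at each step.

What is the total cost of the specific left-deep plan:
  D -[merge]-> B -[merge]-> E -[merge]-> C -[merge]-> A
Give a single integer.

step 1: scan D: cost=250, card=250
step 2: join B via merge
    card(P join B) = 250*60/(10) = 1500
    cost = 250 + 250*8 + 60*6 + 250 + 60 = 2920
step 3: join E via merge
    card(P join E) = 1500*60/(30) = 3000
    cost = 2920 + 1500*11 + 60*6 + 1500 + 60 = 21340
step 4: join C via merge
    card(P join C) = 3000*50/(2) = 75000
    cost = 21340 + 3000*12 + 50*6 + 3000 + 50 = 60690
step 5: join A via merge
    card(P join A) = 75000*100/(4) = 1875000
    cost = 60690 + 75000*17 + 100*7 + 75000 + 100 = 1411490

1411490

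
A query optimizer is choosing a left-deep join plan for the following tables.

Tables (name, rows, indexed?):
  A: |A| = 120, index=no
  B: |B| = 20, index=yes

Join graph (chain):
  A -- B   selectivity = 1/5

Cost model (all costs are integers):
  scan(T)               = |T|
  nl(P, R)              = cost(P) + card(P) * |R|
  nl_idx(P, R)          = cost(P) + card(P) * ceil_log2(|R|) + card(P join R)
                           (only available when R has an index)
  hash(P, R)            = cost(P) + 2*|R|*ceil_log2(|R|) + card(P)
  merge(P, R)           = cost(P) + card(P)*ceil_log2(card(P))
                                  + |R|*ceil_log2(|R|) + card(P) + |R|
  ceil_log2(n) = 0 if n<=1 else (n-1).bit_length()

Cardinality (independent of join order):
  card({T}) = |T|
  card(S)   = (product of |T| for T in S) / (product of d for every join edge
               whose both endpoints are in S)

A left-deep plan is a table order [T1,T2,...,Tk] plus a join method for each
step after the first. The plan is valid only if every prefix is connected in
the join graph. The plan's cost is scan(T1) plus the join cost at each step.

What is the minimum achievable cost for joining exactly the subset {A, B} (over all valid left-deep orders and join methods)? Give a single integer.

440

Selinger DP over subsets of {A,B}:
  {A}: scan cost=120, card=120
  {B}: scan cost=20, card=20
  {AB}: card=480; try (B,hash)→440, (A,merge)→1100, (B,merge)→1200, (B,nl_idx)→1200, (A,hash)→1720, (A,nl)→2420 …(+1); best=440 via (B,hash)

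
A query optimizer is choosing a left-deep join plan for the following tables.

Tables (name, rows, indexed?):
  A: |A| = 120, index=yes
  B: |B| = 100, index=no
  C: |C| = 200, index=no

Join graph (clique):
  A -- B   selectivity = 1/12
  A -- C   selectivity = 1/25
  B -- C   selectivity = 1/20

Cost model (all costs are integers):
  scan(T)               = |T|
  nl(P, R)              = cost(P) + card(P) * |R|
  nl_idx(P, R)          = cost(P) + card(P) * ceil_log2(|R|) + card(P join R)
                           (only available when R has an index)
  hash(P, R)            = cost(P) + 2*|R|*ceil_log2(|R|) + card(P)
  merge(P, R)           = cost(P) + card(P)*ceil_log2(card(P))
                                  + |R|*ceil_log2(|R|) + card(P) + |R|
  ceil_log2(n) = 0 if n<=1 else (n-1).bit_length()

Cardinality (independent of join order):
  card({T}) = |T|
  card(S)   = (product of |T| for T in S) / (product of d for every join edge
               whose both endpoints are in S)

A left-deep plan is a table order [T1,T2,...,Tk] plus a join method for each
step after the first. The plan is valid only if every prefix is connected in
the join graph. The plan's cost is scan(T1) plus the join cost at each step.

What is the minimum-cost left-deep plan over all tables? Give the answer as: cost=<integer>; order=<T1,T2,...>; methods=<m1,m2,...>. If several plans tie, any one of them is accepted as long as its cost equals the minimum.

Selinger DP (subsets sized 1..n):
  {A}: scan cost=120, card=120
  {B}: scan cost=100, card=100
  {C}: scan cost=200, card=200
  {AB}: card=1000; try (B,hash)→1640, (A,nl_idx)→1800, (A,merge)→1860, (B,merge)→1880, (A,hash)→1880, (A,nl)→12100 …(+1); best=1640 via (B,hash)
  {AC}: card=960; try (A,hash)→2080, (A,nl_idx)→2560, (C,merge)→2880, (A,merge)→2960, (C,hash)→3440, (C,nl)→24120 …(+1); best=2080 via (A,hash)
  {BC}: card=1000; try (B,hash)→1800, (C,merge)→2700, (B,merge)→2800, (C,hash)→3400, (C,nl)→20100, (B,nl)→20200; best=1800 via (B,hash)
  {ABC}: card=400; try (B,hash)→4440, (A,hash)→4480, (C,hash)→5840, (A,nl_idx)→9200, (B,merge)→13440, (A,merge)→13760 …(+4); best=4440 via (B,hash)

cost=4440; order=C,A,B; methods=hash,hash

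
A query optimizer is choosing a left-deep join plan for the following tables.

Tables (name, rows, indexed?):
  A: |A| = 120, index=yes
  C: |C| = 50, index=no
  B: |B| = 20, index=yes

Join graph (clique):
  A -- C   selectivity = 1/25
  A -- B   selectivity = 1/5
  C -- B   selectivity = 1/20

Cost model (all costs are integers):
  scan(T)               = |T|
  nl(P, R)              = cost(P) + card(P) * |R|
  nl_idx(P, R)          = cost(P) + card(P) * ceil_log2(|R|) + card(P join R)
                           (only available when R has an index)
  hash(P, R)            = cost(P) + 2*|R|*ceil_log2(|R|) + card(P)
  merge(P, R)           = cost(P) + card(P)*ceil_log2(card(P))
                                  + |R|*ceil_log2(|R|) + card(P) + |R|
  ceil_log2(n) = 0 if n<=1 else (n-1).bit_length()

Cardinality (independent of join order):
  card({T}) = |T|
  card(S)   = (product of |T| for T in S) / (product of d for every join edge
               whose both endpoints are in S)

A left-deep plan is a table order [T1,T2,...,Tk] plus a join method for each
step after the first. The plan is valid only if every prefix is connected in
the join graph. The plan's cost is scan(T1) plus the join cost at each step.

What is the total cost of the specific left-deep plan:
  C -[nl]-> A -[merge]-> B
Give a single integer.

step 1: scan C: cost=50, card=50
step 2: join A via nl
    card(P join A) = 50*120/(25) = 240
    cost = 50 + 50*120 = 6050
step 3: join B via merge
    card(P join B) = 240*20/(5*20) = 48
    cost = 6050 + 240*8 + 20*5 + 240 + 20 = 8330

8330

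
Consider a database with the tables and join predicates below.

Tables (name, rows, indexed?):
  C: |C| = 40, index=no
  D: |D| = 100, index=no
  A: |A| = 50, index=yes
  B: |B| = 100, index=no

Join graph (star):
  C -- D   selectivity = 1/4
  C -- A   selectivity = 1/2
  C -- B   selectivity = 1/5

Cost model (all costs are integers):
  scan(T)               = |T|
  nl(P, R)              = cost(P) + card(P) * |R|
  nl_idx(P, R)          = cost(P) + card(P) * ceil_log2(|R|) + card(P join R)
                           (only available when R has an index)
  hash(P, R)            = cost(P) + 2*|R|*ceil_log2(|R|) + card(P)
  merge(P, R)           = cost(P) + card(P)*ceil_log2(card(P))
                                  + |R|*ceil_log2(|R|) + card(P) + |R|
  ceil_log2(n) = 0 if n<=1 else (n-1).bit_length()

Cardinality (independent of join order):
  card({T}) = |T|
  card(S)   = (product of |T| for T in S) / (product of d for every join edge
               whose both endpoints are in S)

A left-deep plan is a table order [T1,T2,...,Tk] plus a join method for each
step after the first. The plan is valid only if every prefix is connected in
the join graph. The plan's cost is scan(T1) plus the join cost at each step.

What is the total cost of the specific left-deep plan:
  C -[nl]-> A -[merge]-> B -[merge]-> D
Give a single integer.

334640

step 1: scan C: cost=40, card=40
step 2: join A via nl
    card(P join A) = 40*50/(2) = 1000
    cost = 40 + 40*50 = 2040
step 3: join B via merge
    card(P join B) = 1000*100/(5) = 20000
    cost = 2040 + 1000*10 + 100*7 + 1000 + 100 = 13840
step 4: join D via merge
    card(P join D) = 20000*100/(4) = 500000
    cost = 13840 + 20000*15 + 100*7 + 20000 + 100 = 334640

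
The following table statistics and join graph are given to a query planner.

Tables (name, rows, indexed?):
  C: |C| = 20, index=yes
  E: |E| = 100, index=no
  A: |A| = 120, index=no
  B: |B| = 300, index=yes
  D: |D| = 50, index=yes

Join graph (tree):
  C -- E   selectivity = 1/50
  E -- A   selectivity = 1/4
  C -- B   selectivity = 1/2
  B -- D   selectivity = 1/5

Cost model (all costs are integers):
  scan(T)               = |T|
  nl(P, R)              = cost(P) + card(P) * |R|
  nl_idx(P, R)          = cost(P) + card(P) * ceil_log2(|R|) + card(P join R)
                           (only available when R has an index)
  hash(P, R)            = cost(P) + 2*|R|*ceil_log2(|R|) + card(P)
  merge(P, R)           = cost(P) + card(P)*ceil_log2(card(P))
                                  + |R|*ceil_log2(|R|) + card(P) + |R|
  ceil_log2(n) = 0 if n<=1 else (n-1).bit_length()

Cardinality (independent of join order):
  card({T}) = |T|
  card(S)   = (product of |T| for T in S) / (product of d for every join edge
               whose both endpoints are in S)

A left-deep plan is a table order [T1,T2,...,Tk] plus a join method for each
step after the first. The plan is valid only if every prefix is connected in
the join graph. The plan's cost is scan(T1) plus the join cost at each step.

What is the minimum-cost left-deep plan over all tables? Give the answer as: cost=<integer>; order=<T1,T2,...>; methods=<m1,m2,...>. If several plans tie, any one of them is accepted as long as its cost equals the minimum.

Selinger DP (subsets sized 1..n):
  {C}: scan cost=20, card=20
  {E}: scan cost=100, card=100
  {A}: scan cost=120, card=120
  {B}: scan cost=300, card=300
  {D}: scan cost=50, card=50
  {CE}: card=40; try (C,hash)→400, (C,nl_idx)→640, (E,merge)→940, (C,merge)→1020, (E,hash)→1440, (E,nl)→2020 …(+1); best=400 via (C,hash)
  {BC}: card=3000; try (C,hash)→800, (B,merge)→3140, (B,nl_idx)→3200, (C,merge)→3420, (C,nl_idx)→4800, (B,hash)→5440 …(+2); best=800 via (C,hash)
  {AE}: card=3000; try (E,hash)→1640, (A,merge)→1860, (E,merge)→1880, (A,hash)→1880, (A,nl)→12100, (E,nl)→12120; best=1640 via (E,hash)
  {BD}: card=3000; try (D,hash)→1200, (B,merge)→3400, (B,nl_idx)→3500, (D,merge)→3650, (D,nl_idx)→5100, (B,hash)→5500 …(+2); best=1200 via (D,hash)
  {ACE}: card=1200; try (A,merge)→1640, (A,hash)→2120, (C,hash)→4840, (A,nl)→5200, (C,nl_idx)→17840, (C,merge)→40760 …(+1); best=1640 via (A,merge)
  {BCE}: card=6000; try (B,merge)→3680, (E,hash)→5200, (B,hash)→5840, (B,nl_idx)→6760, (B,nl)→12400, (E,merge)→40600 …(+1); best=3680 via (B,merge)
  {BCD}: card=30000; try (D,hash)→4400, (C,hash)→4400, (D,merge)→40150, (C,merge)→40320, (C,nl_idx)→46200, (D,nl_idx)→48800 …(+2); best=4400 via (D,hash)
  {ABCE}: card=180000; try (B,hash)→8240, (A,hash)→11360, (B,merge)→19040, (A,merge)→88640, (B,nl_idx)→192440, (B,nl)→361640 …(+1); best=8240 via (B,hash)
  {BCDE}: card=60000; try (D,hash)→10280, (E,hash)→35800, (D,merge)→88030, (D,nl_idx)→99680, (D,nl)→303680, (E,merge)→485200 …(+1); best=10280 via (D,hash)
  {ABCDE}: card=1800000; try (A,hash)→71960, (D,hash)→188840, (A,merge)→1031240, (D,nl_idx)→2888240, (D,merge)→3428590, (A,nl)→7210280 …(+1); best=71960 via (A,hash)

cost=71960; order=E,C,B,D,A; methods=hash,merge,hash,hash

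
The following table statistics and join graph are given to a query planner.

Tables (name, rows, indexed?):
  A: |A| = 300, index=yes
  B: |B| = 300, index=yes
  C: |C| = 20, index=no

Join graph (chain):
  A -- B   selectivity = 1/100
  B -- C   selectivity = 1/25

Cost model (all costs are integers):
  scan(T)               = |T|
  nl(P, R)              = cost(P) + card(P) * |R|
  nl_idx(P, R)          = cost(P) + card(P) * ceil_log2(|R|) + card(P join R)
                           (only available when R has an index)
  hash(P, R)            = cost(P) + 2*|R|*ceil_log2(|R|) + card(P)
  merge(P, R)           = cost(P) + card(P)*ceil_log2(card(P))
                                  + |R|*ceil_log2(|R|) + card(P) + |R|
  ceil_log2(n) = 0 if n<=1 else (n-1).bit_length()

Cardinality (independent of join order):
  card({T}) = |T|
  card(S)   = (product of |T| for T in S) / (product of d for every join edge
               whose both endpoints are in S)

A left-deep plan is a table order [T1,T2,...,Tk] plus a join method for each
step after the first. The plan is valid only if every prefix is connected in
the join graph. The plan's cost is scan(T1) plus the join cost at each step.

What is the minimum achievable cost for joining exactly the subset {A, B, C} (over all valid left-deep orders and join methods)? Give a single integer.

3320

Selinger DP over subsets of {A,B,C}:
  {A}: scan cost=300, card=300
  {B}: scan cost=300, card=300
  {C}: scan cost=20, card=20
  {AB}: card=900; try (B,nl_idx)→3900, (A,nl_idx)→3900, (B,hash)→6000, (A,hash)→6000, (B,merge)→6300, (A,merge)→6300 …(+2); best=3900 via (B,nl_idx)
  {BC}: card=240; try (B,nl_idx)→440, (C,hash)→800, (B,merge)→3140, (C,merge)→3420, (B,hash)→5440, (B,nl)→6020 …(+1); best=440 via (B,nl_idx)
  {ABC}: card=720; try (A,nl_idx)→3320, (C,hash)→5000, (A,merge)→5600, (A,hash)→6080, (C,merge)→13920, (C,nl)→21900 …(+1); best=3320 via (A,nl_idx)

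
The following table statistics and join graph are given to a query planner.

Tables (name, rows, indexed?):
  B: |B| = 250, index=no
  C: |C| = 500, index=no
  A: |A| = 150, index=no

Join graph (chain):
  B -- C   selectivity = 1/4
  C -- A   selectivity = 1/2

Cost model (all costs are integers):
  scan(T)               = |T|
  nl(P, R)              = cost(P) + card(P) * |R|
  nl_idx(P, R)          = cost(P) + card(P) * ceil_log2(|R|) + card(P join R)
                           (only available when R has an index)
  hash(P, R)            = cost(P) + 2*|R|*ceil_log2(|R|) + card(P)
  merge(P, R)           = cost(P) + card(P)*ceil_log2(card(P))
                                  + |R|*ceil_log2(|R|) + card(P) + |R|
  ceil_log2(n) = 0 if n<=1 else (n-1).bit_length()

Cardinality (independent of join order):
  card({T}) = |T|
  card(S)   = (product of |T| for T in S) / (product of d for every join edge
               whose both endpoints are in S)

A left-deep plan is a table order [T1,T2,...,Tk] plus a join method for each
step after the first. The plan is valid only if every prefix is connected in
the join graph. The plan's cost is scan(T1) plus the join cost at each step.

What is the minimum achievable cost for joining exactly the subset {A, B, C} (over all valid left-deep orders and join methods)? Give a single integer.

38650

Selinger DP over subsets of {A,B,C}:
  {B}: scan cost=250, card=250
  {C}: scan cost=500, card=500
  {A}: scan cost=150, card=150
  {BC}: card=31250; try (B,hash)→5000, (C,merge)→7500, (B,merge)→7750, (C,hash)→9500, (C,nl)→125250, (B,nl)→125500; best=5000 via (B,hash)
  {AC}: card=37500; try (A,hash)→3400, (C,merge)→6500, (A,merge)→6850, (C,hash)→9300, (C,nl)→75150, (A,nl)→75500; best=3400 via (A,hash)
  {ABC}: card=2343750; try (A,hash)→38650, (B,hash)→44900, (A,merge)→506350, (B,merge)→643150, (A,nl)→4692500, (B,nl)→9378400; best=38650 via (A,hash)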